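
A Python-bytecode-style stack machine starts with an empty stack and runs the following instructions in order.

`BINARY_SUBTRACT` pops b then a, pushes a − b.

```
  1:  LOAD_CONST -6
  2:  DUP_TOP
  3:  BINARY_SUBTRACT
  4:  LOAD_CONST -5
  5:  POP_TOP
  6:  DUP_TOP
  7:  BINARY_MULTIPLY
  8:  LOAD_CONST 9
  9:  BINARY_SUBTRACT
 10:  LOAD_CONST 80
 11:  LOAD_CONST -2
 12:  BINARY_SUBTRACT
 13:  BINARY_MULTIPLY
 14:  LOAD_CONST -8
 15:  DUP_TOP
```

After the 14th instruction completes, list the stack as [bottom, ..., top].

[-738, -8]

LOAD_CONST -6   → -6
DUP_TOP         → -6 -6
BINARY_SUBTRACT → 0
LOAD_CONST -5   → 0 -5
POP_TOP         → 0
DUP_TOP         → 0 0
BINARY_MULTIPLY → 0
LOAD_CONST 9    → 0 9
BINARY_SUBTRACT → -9
LOAD_CONST 80   → -9 80
LOAD_CONST -2   → -9 80 -2
BINARY_SUBTRACT → -9 82
BINARY_MULTIPLY → -738
LOAD_CONST -8   → -738 -8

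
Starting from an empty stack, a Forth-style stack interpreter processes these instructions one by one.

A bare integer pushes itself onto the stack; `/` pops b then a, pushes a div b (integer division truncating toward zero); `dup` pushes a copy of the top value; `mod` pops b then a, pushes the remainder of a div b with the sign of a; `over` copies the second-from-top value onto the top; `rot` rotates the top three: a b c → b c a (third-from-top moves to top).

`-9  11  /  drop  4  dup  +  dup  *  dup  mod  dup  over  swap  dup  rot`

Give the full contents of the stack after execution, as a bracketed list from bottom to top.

-9   → -9
11   → -9 11
/    → 0
drop → (empty)
4    → 4
dup  → 4 4
+    → 8
dup  → 8 8
*    → 64
dup  → 64 64
mod  → 0
dup  → 0 0
over → 0 0 0
swap → 0 0 0
dup  → 0 0 0 0
rot  → 0 0 0 0

[0, 0, 0, 0]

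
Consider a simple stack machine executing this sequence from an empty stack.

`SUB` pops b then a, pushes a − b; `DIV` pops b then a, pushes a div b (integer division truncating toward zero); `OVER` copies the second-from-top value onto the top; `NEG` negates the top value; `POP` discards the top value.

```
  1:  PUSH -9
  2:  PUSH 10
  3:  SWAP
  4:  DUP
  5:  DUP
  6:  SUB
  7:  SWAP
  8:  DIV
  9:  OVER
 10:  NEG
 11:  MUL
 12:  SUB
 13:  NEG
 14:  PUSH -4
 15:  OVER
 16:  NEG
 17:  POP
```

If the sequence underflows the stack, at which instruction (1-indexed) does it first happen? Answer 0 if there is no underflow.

PUSH -9 : [-9]
PUSH 10 : [-9, 10]
SWAP    : [10, -9]
DUP     : [10, -9, -9]
DUP     : [10, -9, -9, -9]
SUB     : [10, -9, 0]
SWAP    : [10, 0, -9]
DIV     : [10, 0]
OVER    : [10, 0, 10]
NEG     : [10, 0, -10]
MUL     : [10, 0]
SUB     : [10]
NEG     : [-10]
PUSH -4 : [-10, -4]
OVER    : [-10, -4, -10]
NEG     : [-10, -4, 10]
POP     : [-10, -4]

0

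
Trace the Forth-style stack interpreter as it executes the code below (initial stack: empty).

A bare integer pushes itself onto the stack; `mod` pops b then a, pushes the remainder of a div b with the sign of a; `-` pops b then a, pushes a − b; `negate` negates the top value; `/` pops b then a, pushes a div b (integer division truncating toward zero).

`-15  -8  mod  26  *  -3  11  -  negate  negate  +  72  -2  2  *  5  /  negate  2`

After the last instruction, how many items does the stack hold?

-15    → [-15]
-8     → [-15, -8]
mod    → [-7]
26     → [-7, 26]
*      → [-182]
-3     → [-182, -3]
11     → [-182, -3, 11]
-      → [-182, -14]
negate → [-182, 14]
negate → [-182, -14]
+      → [-196]
72     → [-196, 72]
-2     → [-196, 72, -2]
2      → [-196, 72, -2, 2]
*      → [-196, 72, -4]
5      → [-196, 72, -4, 5]
/      → [-196, 72, 0]
negate → [-196, 72, 0]
2      → [-196, 72, 0, 2]

4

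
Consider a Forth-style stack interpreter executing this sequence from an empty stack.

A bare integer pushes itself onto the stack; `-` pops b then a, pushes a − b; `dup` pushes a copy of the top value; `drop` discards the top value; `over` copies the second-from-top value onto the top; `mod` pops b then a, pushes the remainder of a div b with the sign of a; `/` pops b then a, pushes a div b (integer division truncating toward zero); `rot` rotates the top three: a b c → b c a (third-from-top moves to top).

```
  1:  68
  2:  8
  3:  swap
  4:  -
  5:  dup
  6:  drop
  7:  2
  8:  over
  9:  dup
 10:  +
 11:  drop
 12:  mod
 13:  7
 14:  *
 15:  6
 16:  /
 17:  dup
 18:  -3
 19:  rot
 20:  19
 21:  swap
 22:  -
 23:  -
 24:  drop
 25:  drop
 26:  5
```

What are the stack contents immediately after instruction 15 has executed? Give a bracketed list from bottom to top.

[0, 6]

68    [68]
8     [68, 8]
swap  [8, 68]
-     [-60]
dup   [-60, -60]
drop  [-60]
2     [-60, 2]
over  [-60, 2, -60]
dup   [-60, 2, -60, -60]
+     [-60, 2, -120]
drop  [-60, 2]
mod   [0]
7     [0, 7]
*     [0]
6     [0, 6]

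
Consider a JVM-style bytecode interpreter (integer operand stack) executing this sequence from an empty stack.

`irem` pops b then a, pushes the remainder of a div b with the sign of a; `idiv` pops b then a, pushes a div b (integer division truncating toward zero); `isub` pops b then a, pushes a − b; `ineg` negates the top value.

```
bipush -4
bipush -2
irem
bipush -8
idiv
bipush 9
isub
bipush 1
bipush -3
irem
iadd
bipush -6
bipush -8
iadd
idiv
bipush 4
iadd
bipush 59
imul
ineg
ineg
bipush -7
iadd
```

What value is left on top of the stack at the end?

bipush -4 → [-4]
bipush -2 → [-4, -2]
irem      → [0]
bipush -8 → [0, -8]
idiv      → [0]
bipush 9  → [0, 9]
isub      → [-9]
bipush 1  → [-9, 1]
bipush -3 → [-9, 1, -3]
irem      → [-9, 1]
iadd      → [-8]
bipush -6 → [-8, -6]
bipush -8 → [-8, -6, -8]
iadd      → [-8, -14]
idiv      → [0]
bipush 4  → [0, 4]
iadd      → [4]
bipush 59 → [4, 59]
imul      → [236]
ineg      → [-236]
ineg      → [236]
bipush -7 → [236, -7]
iadd      → [229]

229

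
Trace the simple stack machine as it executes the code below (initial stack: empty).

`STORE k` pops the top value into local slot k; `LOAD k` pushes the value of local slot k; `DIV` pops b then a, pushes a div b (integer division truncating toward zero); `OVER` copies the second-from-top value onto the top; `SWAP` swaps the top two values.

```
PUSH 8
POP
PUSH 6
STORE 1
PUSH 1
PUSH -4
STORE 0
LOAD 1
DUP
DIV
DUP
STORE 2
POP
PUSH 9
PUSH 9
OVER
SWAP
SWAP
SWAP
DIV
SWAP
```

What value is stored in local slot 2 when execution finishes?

1

PUSH 8  → [8]
POP     → []
PUSH 6  → [6]
STORE 1 → []
PUSH 1  → [1]
PUSH -4 → [1, -4]
STORE 0 → [1]
LOAD 1  → [1, 6]
DUP     → [1, 6, 6]
DIV     → [1, 1]
DUP     → [1, 1, 1]
STORE 2 → [1, 1]
POP     → [1]
PUSH 9  → [1, 9]
PUSH 9  → [1, 9, 9]
OVER    → [1, 9, 9, 9]
SWAP    → [1, 9, 9, 9]
SWAP    → [1, 9, 9, 9]
SWAP    → [1, 9, 9, 9]
DIV     → [1, 9, 1]
SWAP    → [1, 1, 9]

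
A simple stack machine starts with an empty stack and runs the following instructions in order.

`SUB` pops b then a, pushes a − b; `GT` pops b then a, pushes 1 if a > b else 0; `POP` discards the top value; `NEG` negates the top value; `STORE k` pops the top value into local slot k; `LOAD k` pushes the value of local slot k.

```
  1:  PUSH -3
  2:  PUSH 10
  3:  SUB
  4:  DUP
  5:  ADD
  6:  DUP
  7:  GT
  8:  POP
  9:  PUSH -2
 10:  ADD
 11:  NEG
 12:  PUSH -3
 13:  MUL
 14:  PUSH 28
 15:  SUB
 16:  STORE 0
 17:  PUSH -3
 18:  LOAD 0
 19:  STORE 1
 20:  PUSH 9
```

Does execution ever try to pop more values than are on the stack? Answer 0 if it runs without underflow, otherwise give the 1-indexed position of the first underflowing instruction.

PUSH -3 → [-3]
PUSH 10 → [-3, 10]
SUB     → [-13]
DUP     → [-13, -13]
ADD     → [-26]
DUP     → [-26, -26]
GT      → [0]
POP     → []
PUSH -2 → [-2]
ADD  — needs 2 operands, stack has 1 → underflow

10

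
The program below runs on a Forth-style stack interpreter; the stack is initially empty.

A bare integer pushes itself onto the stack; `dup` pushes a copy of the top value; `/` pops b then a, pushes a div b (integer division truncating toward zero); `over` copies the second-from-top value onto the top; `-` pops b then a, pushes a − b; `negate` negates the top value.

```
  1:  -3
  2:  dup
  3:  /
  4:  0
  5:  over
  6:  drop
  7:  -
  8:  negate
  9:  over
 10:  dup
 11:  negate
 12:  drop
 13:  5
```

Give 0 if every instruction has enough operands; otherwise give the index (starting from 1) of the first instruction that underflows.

-3      -3
dup     -3 -3
/       1
0       1 0
over    1 0 1
drop    1 0
-       1
negate  -1
over  — needs 2 operands, stack has 1 → underflow

9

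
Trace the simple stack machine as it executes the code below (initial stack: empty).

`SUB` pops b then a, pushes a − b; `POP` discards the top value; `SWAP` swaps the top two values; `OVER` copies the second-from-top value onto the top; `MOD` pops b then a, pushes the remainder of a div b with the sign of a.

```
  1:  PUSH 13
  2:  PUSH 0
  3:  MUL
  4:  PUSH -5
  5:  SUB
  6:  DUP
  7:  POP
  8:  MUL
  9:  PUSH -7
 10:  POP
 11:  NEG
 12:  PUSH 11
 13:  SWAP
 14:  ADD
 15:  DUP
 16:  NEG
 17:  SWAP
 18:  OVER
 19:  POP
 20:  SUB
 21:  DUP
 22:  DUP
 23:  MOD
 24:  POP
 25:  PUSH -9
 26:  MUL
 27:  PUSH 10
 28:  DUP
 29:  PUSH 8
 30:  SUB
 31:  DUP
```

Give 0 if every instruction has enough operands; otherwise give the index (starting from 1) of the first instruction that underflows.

8

PUSH 13 : 13
PUSH 0  : 13 0
MUL     : 0
PUSH -5 : 0 -5
SUB     : 5
DUP     : 5 5
POP     : 5
MUL  — needs 2 operands, stack has 1 → underflow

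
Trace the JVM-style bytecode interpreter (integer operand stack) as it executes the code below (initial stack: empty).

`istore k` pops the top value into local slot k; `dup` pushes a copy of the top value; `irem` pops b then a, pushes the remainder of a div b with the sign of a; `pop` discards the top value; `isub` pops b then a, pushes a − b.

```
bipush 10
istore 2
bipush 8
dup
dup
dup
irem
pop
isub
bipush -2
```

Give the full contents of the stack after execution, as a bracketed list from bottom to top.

bipush 10 : [10]
istore 2  : []
bipush 8  : [8]
dup       : [8, 8]
dup       : [8, 8, 8]
dup       : [8, 8, 8, 8]
irem      : [8, 8, 0]
pop       : [8, 8]
isub      : [0]
bipush -2 : [0, -2]

[0, -2]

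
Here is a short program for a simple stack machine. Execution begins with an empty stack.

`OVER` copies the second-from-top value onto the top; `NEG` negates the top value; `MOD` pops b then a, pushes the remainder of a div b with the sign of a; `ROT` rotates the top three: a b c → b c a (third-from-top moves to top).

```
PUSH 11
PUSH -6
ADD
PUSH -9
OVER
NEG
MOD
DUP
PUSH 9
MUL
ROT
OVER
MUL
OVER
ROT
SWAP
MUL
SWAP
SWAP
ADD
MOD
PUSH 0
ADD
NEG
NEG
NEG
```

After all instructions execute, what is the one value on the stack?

PUSH 11 → [11]
PUSH -6 → [11, -6]
ADD     → [5]
PUSH -9 → [5, -9]
OVER    → [5, -9, 5]
NEG     → [5, -9, -5]
MOD     → [5, -4]
DUP     → [5, -4, -4]
PUSH 9  → [5, -4, -4, 9]
MUL     → [5, -4, -36]
ROT     → [-4, -36, 5]
OVER    → [-4, -36, 5, -36]
MUL     → [-4, -36, -180]
OVER    → [-4, -36, -180, -36]
ROT     → [-4, -180, -36, -36]
SWAP    → [-4, -180, -36, -36]
MUL     → [-4, -180, 1296]
SWAP    → [-4, 1296, -180]
SWAP    → [-4, -180, 1296]
ADD     → [-4, 1116]
MOD     → [-4]
PUSH 0  → [-4, 0]
ADD     → [-4]
NEG     → [4]
NEG     → [-4]
NEG     → [4]

4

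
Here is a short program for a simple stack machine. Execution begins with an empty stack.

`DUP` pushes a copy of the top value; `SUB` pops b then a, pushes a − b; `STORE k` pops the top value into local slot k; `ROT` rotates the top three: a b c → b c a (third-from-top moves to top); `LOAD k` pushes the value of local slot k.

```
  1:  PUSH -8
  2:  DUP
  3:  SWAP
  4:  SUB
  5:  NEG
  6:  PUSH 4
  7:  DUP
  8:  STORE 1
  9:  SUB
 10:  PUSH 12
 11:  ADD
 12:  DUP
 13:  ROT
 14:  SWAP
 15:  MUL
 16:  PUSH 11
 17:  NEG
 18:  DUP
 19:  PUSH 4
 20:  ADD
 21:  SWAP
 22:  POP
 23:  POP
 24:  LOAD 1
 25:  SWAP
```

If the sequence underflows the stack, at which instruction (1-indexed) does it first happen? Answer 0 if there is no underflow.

PUSH -8 → -8
DUP     → -8 -8
SWAP    → -8 -8
SUB     → 0
NEG     → 0
PUSH 4  → 0 4
DUP     → 0 4 4
STORE 1 → 0 4
SUB     → -4
PUSH 12 → -4 12
ADD     → 8
DUP     → 8 8
ROT  — needs 3 operands, stack has 2 → underflow

13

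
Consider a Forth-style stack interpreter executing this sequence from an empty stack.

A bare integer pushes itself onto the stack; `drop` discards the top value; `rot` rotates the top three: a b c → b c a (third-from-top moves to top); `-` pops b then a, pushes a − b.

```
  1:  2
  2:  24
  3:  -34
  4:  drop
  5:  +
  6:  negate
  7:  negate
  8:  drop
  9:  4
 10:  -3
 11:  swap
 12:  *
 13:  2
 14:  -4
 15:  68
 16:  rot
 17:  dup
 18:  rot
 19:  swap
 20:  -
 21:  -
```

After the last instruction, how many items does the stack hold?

3

2       2
24      2 24
-34     2 24 -34
drop    2 24
+       26
negate  -26
negate  26
drop    (empty)
4       4
-3      4 -3
swap    -3 4
*       -12
2       -12 2
-4      -12 2 -4
68      -12 2 -4 68
rot     -12 -4 68 2
dup     -12 -4 68 2 2
rot     -12 -4 2 2 68
swap    -12 -4 2 68 2
-       -12 -4 2 66
-       -12 -4 -64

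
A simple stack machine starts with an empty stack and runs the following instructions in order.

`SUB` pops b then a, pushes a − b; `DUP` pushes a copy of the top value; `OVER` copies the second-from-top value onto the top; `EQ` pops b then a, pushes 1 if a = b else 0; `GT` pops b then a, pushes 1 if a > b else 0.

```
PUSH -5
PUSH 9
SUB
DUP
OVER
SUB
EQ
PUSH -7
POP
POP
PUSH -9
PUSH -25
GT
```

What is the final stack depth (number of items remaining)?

PUSH -5  : -5
PUSH 9   : -5 9
SUB      : -14
DUP      : -14 -14
OVER     : -14 -14 -14
SUB      : -14 0
EQ       : 0
PUSH -7  : 0 -7
POP      : 0
POP      : (empty)
PUSH -9  : -9
PUSH -25 : -9 -25
GT       : 1

1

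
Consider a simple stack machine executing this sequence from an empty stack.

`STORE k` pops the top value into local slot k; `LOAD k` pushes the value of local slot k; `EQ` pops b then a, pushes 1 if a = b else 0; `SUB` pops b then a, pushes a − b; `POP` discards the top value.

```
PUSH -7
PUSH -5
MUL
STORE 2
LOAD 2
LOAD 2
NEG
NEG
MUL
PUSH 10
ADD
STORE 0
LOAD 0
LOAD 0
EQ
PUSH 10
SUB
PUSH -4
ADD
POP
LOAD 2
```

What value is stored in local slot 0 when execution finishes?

1235

PUSH -7 -> [-7]
PUSH -5 -> [-7, -5]
MUL     -> [35]
STORE 2 -> []
LOAD 2  -> [35]
LOAD 2  -> [35, 35]
NEG     -> [35, -35]
NEG     -> [35, 35]
MUL     -> [1225]
PUSH 10 -> [1225, 10]
ADD     -> [1235]
STORE 0 -> []
LOAD 0  -> [1235]
LOAD 0  -> [1235, 1235]
EQ      -> [1]
PUSH 10 -> [1, 10]
SUB     -> [-9]
PUSH -4 -> [-9, -4]
ADD     -> [-13]
POP     -> []
LOAD 2  -> [35]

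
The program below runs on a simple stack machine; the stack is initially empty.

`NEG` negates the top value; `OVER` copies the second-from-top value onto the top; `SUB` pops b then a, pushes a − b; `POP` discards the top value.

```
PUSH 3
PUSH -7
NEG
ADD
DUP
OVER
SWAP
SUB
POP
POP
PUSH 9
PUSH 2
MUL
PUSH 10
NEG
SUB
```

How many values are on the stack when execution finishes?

PUSH 3   [3]
PUSH -7  [3, -7]
NEG      [3, 7]
ADD      [10]
DUP      [10, 10]
OVER     [10, 10, 10]
SWAP     [10, 10, 10]
SUB      [10, 0]
POP      [10]
POP      []
PUSH 9   [9]
PUSH 2   [9, 2]
MUL      [18]
PUSH 10  [18, 10]
NEG      [18, -10]
SUB      [28]

1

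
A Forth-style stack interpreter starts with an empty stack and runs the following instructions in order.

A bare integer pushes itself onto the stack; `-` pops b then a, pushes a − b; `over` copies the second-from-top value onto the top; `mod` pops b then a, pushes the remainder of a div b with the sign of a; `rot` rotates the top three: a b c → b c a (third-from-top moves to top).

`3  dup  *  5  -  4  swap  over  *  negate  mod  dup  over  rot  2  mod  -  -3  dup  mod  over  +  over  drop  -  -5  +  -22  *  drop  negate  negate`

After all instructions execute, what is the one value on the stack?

3      -> [3]
dup    -> [3, 3]
*      -> [9]
5      -> [9, 5]
-      -> [4]
4      -> [4, 4]
swap   -> [4, 4]
over   -> [4, 4, 4]
*      -> [4, 16]
negate -> [4, -16]
mod    -> [4]
dup    -> [4, 4]
over   -> [4, 4, 4]
rot    -> [4, 4, 4]
2      -> [4, 4, 4, 2]
mod    -> [4, 4, 0]
-      -> [4, 4]
-3     -> [4, 4, -3]
dup    -> [4, 4, -3, -3]
mod    -> [4, 4, 0]
over   -> [4, 4, 0, 4]
+      -> [4, 4, 4]
over   -> [4, 4, 4, 4]
drop   -> [4, 4, 4]
-      -> [4, 0]
-5     -> [4, 0, -5]
+      -> [4, -5]
-22    -> [4, -5, -22]
*      -> [4, 110]
drop   -> [4]
negate -> [-4]
negate -> [4]

4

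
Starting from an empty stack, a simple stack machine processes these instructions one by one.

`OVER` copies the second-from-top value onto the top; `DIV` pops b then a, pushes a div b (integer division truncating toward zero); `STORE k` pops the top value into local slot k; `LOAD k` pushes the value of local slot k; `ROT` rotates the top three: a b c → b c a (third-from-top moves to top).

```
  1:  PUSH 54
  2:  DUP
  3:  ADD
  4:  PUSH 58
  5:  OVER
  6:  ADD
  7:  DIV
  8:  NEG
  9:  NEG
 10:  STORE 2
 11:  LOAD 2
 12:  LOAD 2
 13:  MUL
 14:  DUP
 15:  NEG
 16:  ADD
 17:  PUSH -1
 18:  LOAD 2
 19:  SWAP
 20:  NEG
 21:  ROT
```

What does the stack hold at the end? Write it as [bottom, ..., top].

PUSH 54 : 54
DUP     : 54 54
ADD     : 108
PUSH 58 : 108 58
OVER    : 108 58 108
ADD     : 108 166
DIV     : 0
NEG     : 0
NEG     : 0
STORE 2 : (empty)
LOAD 2  : 0
LOAD 2  : 0 0
MUL     : 0
DUP     : 0 0
NEG     : 0 0
ADD     : 0
PUSH -1 : 0 -1
LOAD 2  : 0 -1 0
SWAP    : 0 0 -1
NEG     : 0 0 1
ROT     : 0 1 0

[0, 1, 0]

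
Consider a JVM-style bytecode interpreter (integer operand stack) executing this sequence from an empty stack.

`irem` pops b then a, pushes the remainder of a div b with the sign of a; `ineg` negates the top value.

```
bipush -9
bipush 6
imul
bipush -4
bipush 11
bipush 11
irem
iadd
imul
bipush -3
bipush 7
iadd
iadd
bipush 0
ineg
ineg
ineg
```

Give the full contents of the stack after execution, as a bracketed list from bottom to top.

bipush -9 → -9
bipush 6  → -9 6
imul      → -54
bipush -4 → -54 -4
bipush 11 → -54 -4 11
bipush 11 → -54 -4 11 11
irem      → -54 -4 0
iadd      → -54 -4
imul      → 216
bipush -3 → 216 -3
bipush 7  → 216 -3 7
iadd      → 216 4
iadd      → 220
bipush 0  → 220 0
ineg      → 220 0
ineg      → 220 0
ineg      → 220 0

[220, 0]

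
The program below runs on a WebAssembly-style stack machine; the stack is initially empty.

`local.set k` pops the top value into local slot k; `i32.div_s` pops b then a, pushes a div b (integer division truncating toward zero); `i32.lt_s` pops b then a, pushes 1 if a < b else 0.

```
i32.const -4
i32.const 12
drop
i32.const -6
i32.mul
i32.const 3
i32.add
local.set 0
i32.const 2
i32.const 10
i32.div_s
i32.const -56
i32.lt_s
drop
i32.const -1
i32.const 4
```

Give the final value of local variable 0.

27

i32.const -4  : [-4]
i32.const 12  : [-4, 12]
drop          : [-4]
i32.const -6  : [-4, -6]
i32.mul       : [24]
i32.const 3   : [24, 3]
i32.add       : [27]
local.set 0   : []
i32.const 2   : [2]
i32.const 10  : [2, 10]
i32.div_s     : [0]
i32.const -56 : [0, -56]
i32.lt_s      : [0]
drop          : []
i32.const -1  : [-1]
i32.const 4   : [-1, 4]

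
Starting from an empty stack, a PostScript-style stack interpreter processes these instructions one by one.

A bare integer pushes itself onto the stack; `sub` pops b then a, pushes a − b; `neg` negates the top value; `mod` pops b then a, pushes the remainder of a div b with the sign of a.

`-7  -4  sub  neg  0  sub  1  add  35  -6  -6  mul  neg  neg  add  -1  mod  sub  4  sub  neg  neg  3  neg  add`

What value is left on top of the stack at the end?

-3

-7  → [-7]
-4  → [-7, -4]
sub → [-3]
neg → [3]
0   → [3, 0]
sub → [3]
1   → [3, 1]
add → [4]
35  → [4, 35]
-6  → [4, 35, -6]
-6  → [4, 35, -6, -6]
mul → [4, 35, 36]
neg → [4, 35, -36]
neg → [4, 35, 36]
add → [4, 71]
-1  → [4, 71, -1]
mod → [4, 0]
sub → [4]
4   → [4, 4]
sub → [0]
neg → [0]
neg → [0]
3   → [0, 3]
neg → [0, -3]
add → [-3]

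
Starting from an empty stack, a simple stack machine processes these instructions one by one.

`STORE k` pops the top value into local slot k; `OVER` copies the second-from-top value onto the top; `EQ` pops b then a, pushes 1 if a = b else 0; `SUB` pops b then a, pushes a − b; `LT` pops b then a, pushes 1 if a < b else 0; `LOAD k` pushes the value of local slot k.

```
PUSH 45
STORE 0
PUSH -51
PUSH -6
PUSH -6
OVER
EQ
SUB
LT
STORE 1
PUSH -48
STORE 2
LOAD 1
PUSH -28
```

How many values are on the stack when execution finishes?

2

PUSH 45  : 45
STORE 0  : (empty)
PUSH -51 : -51
PUSH -6  : -51 -6
PUSH -6  : -51 -6 -6
OVER     : -51 -6 -6 -6
EQ       : -51 -6 1
SUB      : -51 -7
LT       : 1
STORE 1  : (empty)
PUSH -48 : -48
STORE 2  : (empty)
LOAD 1   : 1
PUSH -28 : 1 -28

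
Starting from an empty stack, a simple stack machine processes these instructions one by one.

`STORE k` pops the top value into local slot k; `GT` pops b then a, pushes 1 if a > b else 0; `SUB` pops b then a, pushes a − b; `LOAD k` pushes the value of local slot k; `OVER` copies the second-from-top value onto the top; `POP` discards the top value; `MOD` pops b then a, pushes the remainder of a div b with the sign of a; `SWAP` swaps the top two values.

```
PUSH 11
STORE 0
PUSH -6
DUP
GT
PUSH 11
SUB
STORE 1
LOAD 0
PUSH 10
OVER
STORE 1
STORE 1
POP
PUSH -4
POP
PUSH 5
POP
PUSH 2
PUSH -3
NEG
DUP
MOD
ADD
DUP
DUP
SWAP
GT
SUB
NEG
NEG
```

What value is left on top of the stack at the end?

2

PUSH 11 -> 11
STORE 0 -> (empty)
PUSH -6 -> -6
DUP     -> -6 -6
GT      -> 0
PUSH 11 -> 0 11
SUB     -> -11
STORE 1 -> (empty)
LOAD 0  -> 11
PUSH 10 -> 11 10
OVER    -> 11 10 11
STORE 1 -> 11 10
STORE 1 -> 11
POP     -> (empty)
PUSH -4 -> -4
POP     -> (empty)
PUSH 5  -> 5
POP     -> (empty)
PUSH 2  -> 2
PUSH -3 -> 2 -3
NEG     -> 2 3
DUP     -> 2 3 3
MOD     -> 2 0
ADD     -> 2
DUP     -> 2 2
DUP     -> 2 2 2
SWAP    -> 2 2 2
GT      -> 2 0
SUB     -> 2
NEG     -> -2
NEG     -> 2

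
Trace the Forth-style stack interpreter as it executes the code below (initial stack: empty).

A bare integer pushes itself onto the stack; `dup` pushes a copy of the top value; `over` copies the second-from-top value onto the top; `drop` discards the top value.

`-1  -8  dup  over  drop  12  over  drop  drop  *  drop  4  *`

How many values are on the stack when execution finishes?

-1   : -1
-8   : -1 -8
dup  : -1 -8 -8
over : -1 -8 -8 -8
drop : -1 -8 -8
12   : -1 -8 -8 12
over : -1 -8 -8 12 -8
drop : -1 -8 -8 12
drop : -1 -8 -8
*    : -1 64
drop : -1
4    : -1 4
*    : -4

1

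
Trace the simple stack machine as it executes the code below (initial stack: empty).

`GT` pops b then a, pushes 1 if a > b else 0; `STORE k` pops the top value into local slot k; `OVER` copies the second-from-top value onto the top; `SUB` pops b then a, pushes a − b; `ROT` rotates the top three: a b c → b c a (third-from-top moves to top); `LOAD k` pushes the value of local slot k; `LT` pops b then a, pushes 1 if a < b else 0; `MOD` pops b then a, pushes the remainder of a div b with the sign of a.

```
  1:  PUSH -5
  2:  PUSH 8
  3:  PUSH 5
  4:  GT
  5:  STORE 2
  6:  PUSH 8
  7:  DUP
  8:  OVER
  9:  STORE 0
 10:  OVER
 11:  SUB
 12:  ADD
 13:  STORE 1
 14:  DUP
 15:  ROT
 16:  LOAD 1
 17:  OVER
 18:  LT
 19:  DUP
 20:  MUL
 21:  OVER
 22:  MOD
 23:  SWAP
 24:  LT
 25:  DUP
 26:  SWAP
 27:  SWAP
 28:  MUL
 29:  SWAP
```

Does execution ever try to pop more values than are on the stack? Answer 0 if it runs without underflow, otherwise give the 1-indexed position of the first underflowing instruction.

15

PUSH -5  [-5]
PUSH 8   [-5, 8]
PUSH 5   [-5, 8, 5]
GT       [-5, 1]
STORE 2  [-5]
PUSH 8   [-5, 8]
DUP      [-5, 8, 8]
OVER     [-5, 8, 8, 8]
STORE 0  [-5, 8, 8]
OVER     [-5, 8, 8, 8]
SUB      [-5, 8, 0]
ADD      [-5, 8]
STORE 1  [-5]
DUP      [-5, -5]
ROT  — needs 3 operands, stack has 2 → underflow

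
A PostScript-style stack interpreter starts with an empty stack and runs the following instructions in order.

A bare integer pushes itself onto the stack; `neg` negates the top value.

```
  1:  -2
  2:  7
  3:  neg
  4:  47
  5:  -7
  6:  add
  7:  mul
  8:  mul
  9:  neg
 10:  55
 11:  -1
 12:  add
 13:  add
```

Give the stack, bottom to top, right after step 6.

-2  : -2
7   : -2 7
neg : -2 -7
47  : -2 -7 47
-7  : -2 -7 47 -7
add : -2 -7 40

[-2, -7, 40]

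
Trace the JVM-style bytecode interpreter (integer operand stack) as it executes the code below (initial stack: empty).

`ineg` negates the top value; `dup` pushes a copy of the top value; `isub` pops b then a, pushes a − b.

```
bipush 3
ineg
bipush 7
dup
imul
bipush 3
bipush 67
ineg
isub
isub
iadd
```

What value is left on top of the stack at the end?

-24

bipush 3  → [3]
ineg      → [-3]
bipush 7  → [-3, 7]
dup       → [-3, 7, 7]
imul      → [-3, 49]
bipush 3  → [-3, 49, 3]
bipush 67 → [-3, 49, 3, 67]
ineg      → [-3, 49, 3, -67]
isub      → [-3, 49, 70]
isub      → [-3, -21]
iadd      → [-24]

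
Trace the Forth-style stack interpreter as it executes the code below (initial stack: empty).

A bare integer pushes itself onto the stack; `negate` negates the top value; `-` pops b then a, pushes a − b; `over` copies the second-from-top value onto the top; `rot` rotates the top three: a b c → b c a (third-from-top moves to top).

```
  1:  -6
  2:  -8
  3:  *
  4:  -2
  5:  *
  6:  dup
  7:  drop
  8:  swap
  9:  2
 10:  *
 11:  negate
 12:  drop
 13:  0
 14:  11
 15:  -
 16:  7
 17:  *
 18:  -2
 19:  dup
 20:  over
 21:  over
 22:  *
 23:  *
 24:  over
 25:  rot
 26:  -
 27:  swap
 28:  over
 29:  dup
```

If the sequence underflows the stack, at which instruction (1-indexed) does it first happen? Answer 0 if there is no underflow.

8

-6   → -6
-8   → -6 -8
*    → 48
-2   → 48 -2
*    → -96
dup  → -96 -96
drop → -96
swap  — needs 2 operands, stack has 1 → underflow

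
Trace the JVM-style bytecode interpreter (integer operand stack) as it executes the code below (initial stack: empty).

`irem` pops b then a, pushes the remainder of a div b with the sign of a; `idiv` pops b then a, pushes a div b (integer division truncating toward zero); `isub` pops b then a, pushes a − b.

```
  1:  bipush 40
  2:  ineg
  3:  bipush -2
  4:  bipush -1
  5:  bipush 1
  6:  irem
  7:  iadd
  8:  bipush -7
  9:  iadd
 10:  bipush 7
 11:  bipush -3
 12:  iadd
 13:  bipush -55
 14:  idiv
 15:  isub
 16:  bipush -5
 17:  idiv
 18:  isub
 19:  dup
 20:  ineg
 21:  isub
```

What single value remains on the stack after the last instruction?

bipush 40  : 40
ineg       : -40
bipush -2  : -40 -2
bipush -1  : -40 -2 -1
bipush 1   : -40 -2 -1 1
irem       : -40 -2 0
iadd       : -40 -2
bipush -7  : -40 -2 -7
iadd       : -40 -9
bipush 7   : -40 -9 7
bipush -3  : -40 -9 7 -3
iadd       : -40 -9 4
bipush -55 : -40 -9 4 -55
idiv       : -40 -9 0
isub       : -40 -9
bipush -5  : -40 -9 -5
idiv       : -40 1
isub       : -41
dup        : -41 -41
ineg       : -41 41
isub       : -82

-82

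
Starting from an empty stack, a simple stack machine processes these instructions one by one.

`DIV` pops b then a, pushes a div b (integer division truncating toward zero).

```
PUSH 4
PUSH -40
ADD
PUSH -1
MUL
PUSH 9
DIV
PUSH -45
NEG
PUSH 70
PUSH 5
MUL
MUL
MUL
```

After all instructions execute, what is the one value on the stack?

63000

PUSH 4   → 4
PUSH -40 → 4 -40
ADD      → -36
PUSH -1  → -36 -1
MUL      → 36
PUSH 9   → 36 9
DIV      → 4
PUSH -45 → 4 -45
NEG      → 4 45
PUSH 70  → 4 45 70
PUSH 5   → 4 45 70 5
MUL      → 4 45 350
MUL      → 4 15750
MUL      → 63000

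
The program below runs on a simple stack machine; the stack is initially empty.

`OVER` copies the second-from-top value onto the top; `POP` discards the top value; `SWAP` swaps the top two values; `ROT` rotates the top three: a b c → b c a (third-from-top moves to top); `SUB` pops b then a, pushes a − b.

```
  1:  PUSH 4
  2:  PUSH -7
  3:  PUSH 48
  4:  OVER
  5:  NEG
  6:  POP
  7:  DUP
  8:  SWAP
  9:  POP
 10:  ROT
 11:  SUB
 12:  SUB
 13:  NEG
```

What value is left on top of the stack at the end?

PUSH 4  : 4
PUSH -7 : 4 -7
PUSH 48 : 4 -7 48
OVER    : 4 -7 48 -7
NEG     : 4 -7 48 7
POP     : 4 -7 48
DUP     : 4 -7 48 48
SWAP    : 4 -7 48 48
POP     : 4 -7 48
ROT     : -7 48 4
SUB     : -7 44
SUB     : -51
NEG     : 51

51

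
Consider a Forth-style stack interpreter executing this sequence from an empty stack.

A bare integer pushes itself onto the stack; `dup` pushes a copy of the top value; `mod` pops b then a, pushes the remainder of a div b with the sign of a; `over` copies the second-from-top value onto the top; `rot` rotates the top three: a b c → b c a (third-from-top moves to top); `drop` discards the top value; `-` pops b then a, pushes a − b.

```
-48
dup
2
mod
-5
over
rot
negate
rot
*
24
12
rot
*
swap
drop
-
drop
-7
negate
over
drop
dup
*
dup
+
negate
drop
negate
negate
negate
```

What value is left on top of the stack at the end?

48

-48    -> -48
dup    -> -48 -48
2      -> -48 -48 2
mod    -> -48 0
-5     -> -48 0 -5
over   -> -48 0 -5 0
rot    -> -48 -5 0 0
negate -> -48 -5 0 0
rot    -> -48 0 0 -5
*      -> -48 0 0
24     -> -48 0 0 24
12     -> -48 0 0 24 12
rot    -> -48 0 24 12 0
*      -> -48 0 24 0
swap   -> -48 0 0 24
drop   -> -48 0 0
-      -> -48 0
drop   -> -48
-7     -> -48 -7
negate -> -48 7
over   -> -48 7 -48
drop   -> -48 7
dup    -> -48 7 7
*      -> -48 49
dup    -> -48 49 49
+      -> -48 98
negate -> -48 -98
drop   -> -48
negate -> 48
negate -> -48
negate -> 48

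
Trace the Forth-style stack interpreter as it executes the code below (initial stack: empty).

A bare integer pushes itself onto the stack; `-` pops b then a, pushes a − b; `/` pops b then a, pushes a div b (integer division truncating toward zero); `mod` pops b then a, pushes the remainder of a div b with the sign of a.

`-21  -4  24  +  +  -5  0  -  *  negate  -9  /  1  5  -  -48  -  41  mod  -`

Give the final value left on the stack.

-3

-21    : -21
-4     : -21 -4
24     : -21 -4 24
+      : -21 20
+      : -1
-5     : -1 -5
0      : -1 -5 0
-      : -1 -5
*      : 5
negate : -5
-9     : -5 -9
/      : 0
1      : 0 1
5      : 0 1 5
-      : 0 -4
-48    : 0 -4 -48
-      : 0 44
41     : 0 44 41
mod    : 0 3
-      : -3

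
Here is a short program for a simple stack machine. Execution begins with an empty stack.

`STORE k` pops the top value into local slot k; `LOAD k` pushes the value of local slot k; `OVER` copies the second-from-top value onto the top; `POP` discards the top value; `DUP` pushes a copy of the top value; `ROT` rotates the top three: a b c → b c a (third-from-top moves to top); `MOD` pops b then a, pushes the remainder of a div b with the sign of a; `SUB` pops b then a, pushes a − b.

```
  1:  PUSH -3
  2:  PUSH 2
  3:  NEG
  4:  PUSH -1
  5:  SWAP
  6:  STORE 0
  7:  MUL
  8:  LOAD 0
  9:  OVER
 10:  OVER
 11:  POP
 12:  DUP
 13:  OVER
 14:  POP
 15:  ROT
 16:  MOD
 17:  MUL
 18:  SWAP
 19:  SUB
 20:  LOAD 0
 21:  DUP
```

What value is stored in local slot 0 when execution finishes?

-2

PUSH -3 : [-3]
PUSH 2  : [-3, 2]
NEG     : [-3, -2]
PUSH -1 : [-3, -2, -1]
SWAP    : [-3, -1, -2]
STORE 0 : [-3, -1]
MUL     : [3]
LOAD 0  : [3, -2]
OVER    : [3, -2, 3]
OVER    : [3, -2, 3, -2]
POP     : [3, -2, 3]
DUP     : [3, -2, 3, 3]
OVER    : [3, -2, 3, 3, 3]
POP     : [3, -2, 3, 3]
ROT     : [3, 3, 3, -2]
MOD     : [3, 3, 1]
MUL     : [3, 3]
SWAP    : [3, 3]
SUB     : [0]
LOAD 0  : [0, -2]
DUP     : [0, -2, -2]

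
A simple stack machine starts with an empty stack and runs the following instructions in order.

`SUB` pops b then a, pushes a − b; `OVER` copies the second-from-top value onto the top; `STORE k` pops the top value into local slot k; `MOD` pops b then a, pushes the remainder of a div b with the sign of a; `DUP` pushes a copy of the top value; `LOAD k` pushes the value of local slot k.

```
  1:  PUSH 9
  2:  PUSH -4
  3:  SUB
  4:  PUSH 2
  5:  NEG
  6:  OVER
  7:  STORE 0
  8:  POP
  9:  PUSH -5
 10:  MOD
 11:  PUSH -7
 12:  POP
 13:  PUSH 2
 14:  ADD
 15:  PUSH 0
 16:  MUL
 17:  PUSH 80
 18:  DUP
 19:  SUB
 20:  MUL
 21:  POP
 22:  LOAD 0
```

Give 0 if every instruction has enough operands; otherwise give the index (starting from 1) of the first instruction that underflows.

PUSH 9   9
PUSH -4  9 -4
SUB      13
PUSH 2   13 2
NEG      13 -2
OVER     13 -2 13
STORE 0  13 -2
POP      13
PUSH -5  13 -5
MOD      3
PUSH -7  3 -7
POP      3
PUSH 2   3 2
ADD      5
PUSH 0   5 0
MUL      0
PUSH 80  0 80
DUP      0 80 80
SUB      0 0
MUL      0
POP      (empty)
LOAD 0   13

0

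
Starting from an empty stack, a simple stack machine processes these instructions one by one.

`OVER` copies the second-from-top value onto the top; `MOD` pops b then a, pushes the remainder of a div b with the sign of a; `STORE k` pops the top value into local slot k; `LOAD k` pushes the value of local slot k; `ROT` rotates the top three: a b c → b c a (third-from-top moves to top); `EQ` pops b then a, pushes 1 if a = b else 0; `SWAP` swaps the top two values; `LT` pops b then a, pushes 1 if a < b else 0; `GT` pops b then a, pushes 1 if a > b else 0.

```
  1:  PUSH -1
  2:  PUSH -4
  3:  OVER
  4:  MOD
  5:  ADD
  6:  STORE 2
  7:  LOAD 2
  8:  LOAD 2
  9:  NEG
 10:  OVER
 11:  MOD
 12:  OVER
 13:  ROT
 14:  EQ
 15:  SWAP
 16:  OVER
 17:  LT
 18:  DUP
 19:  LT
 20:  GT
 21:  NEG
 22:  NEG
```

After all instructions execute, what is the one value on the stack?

1

PUSH -1  [-1]
PUSH -4  [-1, -4]
OVER     [-1, -4, -1]
MOD      [-1, 0]
ADD      [-1]
STORE 2  []
LOAD 2   [-1]
LOAD 2   [-1, -1]
NEG      [-1, 1]
OVER     [-1, 1, -1]
MOD      [-1, 0]
OVER     [-1, 0, -1]
ROT      [0, -1, -1]
EQ       [0, 1]
SWAP     [1, 0]
OVER     [1, 0, 1]
LT       [1, 1]
DUP      [1, 1, 1]
LT       [1, 0]
GT       [1]
NEG      [-1]
NEG      [1]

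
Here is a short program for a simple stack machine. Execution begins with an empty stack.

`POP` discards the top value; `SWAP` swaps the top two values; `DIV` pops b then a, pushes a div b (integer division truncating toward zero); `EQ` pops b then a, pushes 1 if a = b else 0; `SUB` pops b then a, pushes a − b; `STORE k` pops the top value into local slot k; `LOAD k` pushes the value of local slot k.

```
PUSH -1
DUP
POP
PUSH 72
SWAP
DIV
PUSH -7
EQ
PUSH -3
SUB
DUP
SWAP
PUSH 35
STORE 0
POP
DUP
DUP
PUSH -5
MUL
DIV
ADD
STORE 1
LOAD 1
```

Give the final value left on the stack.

PUSH -1 → [-1]
DUP     → [-1, -1]
POP     → [-1]
PUSH 72 → [-1, 72]
SWAP    → [72, -1]
DIV     → [-72]
PUSH -7 → [-72, -7]
EQ      → [0]
PUSH -3 → [0, -3]
SUB     → [3]
DUP     → [3, 3]
SWAP    → [3, 3]
PUSH 35 → [3, 3, 35]
STORE 0 → [3, 3]
POP     → [3]
DUP     → [3, 3]
DUP     → [3, 3, 3]
PUSH -5 → [3, 3, 3, -5]
MUL     → [3, 3, -15]
DIV     → [3, 0]
ADD     → [3]
STORE 1 → []
LOAD 1  → [3]

3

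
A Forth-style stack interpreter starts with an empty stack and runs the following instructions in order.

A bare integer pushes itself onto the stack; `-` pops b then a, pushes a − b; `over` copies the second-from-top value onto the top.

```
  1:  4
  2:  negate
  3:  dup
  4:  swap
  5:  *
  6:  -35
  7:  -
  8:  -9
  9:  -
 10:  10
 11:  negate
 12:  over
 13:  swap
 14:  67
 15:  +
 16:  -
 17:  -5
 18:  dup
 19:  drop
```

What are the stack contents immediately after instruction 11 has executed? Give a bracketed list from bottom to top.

4       4
negate  -4
dup     -4 -4
swap    -4 -4
*       16
-35     16 -35
-       51
-9      51 -9
-       60
10      60 10
negate  60 -10

[60, -10]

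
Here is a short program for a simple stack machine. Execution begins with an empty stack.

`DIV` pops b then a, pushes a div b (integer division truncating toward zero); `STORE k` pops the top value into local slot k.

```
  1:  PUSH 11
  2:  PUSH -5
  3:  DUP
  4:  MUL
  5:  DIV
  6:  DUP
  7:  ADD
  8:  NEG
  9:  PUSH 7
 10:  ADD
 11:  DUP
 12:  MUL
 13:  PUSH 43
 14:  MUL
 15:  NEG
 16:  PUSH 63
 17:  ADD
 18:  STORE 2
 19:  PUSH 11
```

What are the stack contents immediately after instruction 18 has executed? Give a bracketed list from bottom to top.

[]

PUSH 11 → [11]
PUSH -5 → [11, -5]
DUP     → [11, -5, -5]
MUL     → [11, 25]
DIV     → [0]
DUP     → [0, 0]
ADD     → [0]
NEG     → [0]
PUSH 7  → [0, 7]
ADD     → [7]
DUP     → [7, 7]
MUL     → [49]
PUSH 43 → [49, 43]
MUL     → [2107]
NEG     → [-2107]
PUSH 63 → [-2107, 63]
ADD     → [-2044]
STORE 2 → []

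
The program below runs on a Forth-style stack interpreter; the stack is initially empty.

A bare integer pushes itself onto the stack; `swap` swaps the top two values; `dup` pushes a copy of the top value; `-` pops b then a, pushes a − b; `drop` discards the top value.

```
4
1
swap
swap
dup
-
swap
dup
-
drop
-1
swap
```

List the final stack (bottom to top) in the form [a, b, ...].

[-1, 0]

4     4
1     4 1
swap  1 4
swap  4 1
dup   4 1 1
-     4 0
swap  0 4
dup   0 4 4
-     0 0
drop  0
-1    0 -1
swap  -1 0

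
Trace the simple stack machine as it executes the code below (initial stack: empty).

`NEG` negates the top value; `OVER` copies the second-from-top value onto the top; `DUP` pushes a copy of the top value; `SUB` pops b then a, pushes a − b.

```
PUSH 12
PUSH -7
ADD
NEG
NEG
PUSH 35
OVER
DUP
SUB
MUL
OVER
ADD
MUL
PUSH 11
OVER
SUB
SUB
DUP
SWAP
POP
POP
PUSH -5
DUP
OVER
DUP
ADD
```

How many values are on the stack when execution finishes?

3

PUSH 12 : 12
PUSH -7 : 12 -7
ADD     : 5
NEG     : -5
NEG     : 5
PUSH 35 : 5 35
OVER    : 5 35 5
DUP     : 5 35 5 5
SUB     : 5 35 0
MUL     : 5 0
OVER    : 5 0 5
ADD     : 5 5
MUL     : 25
PUSH 11 : 25 11
OVER    : 25 11 25
SUB     : 25 -14
SUB     : 39
DUP     : 39 39
SWAP    : 39 39
POP     : 39
POP     : (empty)
PUSH -5 : -5
DUP     : -5 -5
OVER    : -5 -5 -5
DUP     : -5 -5 -5 -5
ADD     : -5 -5 -10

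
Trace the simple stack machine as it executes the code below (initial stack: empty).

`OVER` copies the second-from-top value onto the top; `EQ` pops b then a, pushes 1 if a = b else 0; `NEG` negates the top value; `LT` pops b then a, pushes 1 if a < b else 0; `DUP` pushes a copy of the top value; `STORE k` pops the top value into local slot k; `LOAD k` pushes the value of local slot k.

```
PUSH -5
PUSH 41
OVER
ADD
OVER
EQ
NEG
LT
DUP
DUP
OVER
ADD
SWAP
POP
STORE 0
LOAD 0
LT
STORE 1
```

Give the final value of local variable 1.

PUSH -5 : -5
PUSH 41 : -5 41
OVER    : -5 41 -5
ADD     : -5 36
OVER    : -5 36 -5
EQ      : -5 0
NEG     : -5 0
LT      : 1
DUP     : 1 1
DUP     : 1 1 1
OVER    : 1 1 1 1
ADD     : 1 1 2
SWAP    : 1 2 1
POP     : 1 2
STORE 0 : 1
LOAD 0  : 1 2
LT      : 1
STORE 1 : (empty)

1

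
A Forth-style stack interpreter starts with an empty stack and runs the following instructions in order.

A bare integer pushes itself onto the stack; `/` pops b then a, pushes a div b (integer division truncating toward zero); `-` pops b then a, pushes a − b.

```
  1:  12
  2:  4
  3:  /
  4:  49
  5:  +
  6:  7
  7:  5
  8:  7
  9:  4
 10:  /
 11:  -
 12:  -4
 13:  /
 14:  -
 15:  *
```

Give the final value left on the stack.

12 : 12
4  : 12 4
/  : 3
49 : 3 49
+  : 52
7  : 52 7
5  : 52 7 5
7  : 52 7 5 7
4  : 52 7 5 7 4
/  : 52 7 5 1
-  : 52 7 4
-4 : 52 7 4 -4
/  : 52 7 -1
-  : 52 8
*  : 416

416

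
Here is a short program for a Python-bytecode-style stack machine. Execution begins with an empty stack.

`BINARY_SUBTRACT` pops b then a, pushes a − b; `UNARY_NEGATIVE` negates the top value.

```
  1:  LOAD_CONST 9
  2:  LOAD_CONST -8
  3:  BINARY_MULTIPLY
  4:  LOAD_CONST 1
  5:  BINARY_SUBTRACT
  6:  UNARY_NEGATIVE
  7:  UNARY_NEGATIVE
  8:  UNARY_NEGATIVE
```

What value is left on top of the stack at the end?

73

LOAD_CONST 9     9
LOAD_CONST -8    9 -8
BINARY_MULTIPLY  -72
LOAD_CONST 1     -72 1
BINARY_SUBTRACT  -73
UNARY_NEGATIVE   73
UNARY_NEGATIVE   -73
UNARY_NEGATIVE   73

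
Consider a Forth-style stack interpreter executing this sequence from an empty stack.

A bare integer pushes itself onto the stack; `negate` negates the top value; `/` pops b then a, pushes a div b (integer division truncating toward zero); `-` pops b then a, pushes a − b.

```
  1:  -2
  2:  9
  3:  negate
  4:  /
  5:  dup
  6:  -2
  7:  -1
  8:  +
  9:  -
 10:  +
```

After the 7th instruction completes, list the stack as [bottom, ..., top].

-2     : [-2]
9      : [-2, 9]
negate : [-2, -9]
/      : [0]
dup    : [0, 0]
-2     : [0, 0, -2]
-1     : [0, 0, -2, -1]

[0, 0, -2, -1]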